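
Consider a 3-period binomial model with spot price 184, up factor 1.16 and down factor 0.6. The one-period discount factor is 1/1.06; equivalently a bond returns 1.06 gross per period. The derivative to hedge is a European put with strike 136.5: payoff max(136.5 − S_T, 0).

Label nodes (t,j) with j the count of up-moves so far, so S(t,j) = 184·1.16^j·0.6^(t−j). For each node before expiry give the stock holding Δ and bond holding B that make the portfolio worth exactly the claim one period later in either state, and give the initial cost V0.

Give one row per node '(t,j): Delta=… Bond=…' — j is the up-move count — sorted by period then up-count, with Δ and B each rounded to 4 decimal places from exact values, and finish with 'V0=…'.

Since d<R<u, set p* = (R−d)/(u−d) = 0.8214; price each node as the discounted p*-expectation of its children.
Terminal payoffs: V(3,0)=96.7560, V(3,1)=59.6616, V(3,2)=0.0000, V(3,3)=0.0000
(2,0): S=66.2400. Δ = (V_up−V_dn)/(S_up−S_dn) = (59.6616−96.7560)/(76.8384−39.7440) = -1.0000. V = [p*·59.6616 + (1−p*)·96.7560]/1.06 = 62.5336. B = V − Δ·S = 128.7736.
(2,1): S=128.0640. Δ = (V_up−V_dn)/(S_up−S_dn) = (0.0000−59.6616)/(148.5542−76.8384) = -0.8319. V = [p*·0.0000 + (1−p*)·59.6616]/1.06 = 10.0508. B = V − Δ·S = 116.5894.
(2,2): S=247.5904. Δ = (V_up−V_dn)/(S_up−S_dn) = (0.0000−0.0000)/(287.2049−148.5542) = 0.0000. V = [p*·0.0000 + (1−p*)·0.0000]/1.06 = 0.0000. B = V − Δ·S = 0.0000.
(1,0): S=110.4000. Δ = (V_up−V_dn)/(S_up−S_dn) = (10.0508−62.5336)/(128.0640−66.2400) = -0.8489. V = [p*·10.0508 + (1−p*)·62.5336]/1.06 = 18.3233. B = V − Δ·S = 112.0426.
(1,1): S=213.4400. Δ = (V_up−V_dn)/(S_up−S_dn) = (0.0000−10.0508)/(247.5904−128.0640) = -0.0841. V = [p*·0.0000 + (1−p*)·10.0508]/1.06 = 1.6932. B = V − Δ·S = 19.6411.
(0,0): S=184.0000. Δ = (V_up−V_dn)/(S_up−S_dn) = (1.6932−18.3233)/(213.4400−110.4000) = -0.1614. V = [p*·1.6932 + (1−p*)·18.3233]/1.06 = 4.3989. B = V − Δ·S = 34.0956.
The time-0 hedge costs 4.3989, which is the no-arbitrage price.

(0,0): Delta=-0.1614 Bond=34.0956
(1,0): Delta=-0.8489 Bond=112.0426
(1,1): Delta=-0.0841 Bond=19.6411
(2,0): Delta=-1.0000 Bond=128.7736
(2,1): Delta=-0.8319 Bond=116.5894
(2,2): Delta=0.0000 Bond=0.0000
V0=4.3989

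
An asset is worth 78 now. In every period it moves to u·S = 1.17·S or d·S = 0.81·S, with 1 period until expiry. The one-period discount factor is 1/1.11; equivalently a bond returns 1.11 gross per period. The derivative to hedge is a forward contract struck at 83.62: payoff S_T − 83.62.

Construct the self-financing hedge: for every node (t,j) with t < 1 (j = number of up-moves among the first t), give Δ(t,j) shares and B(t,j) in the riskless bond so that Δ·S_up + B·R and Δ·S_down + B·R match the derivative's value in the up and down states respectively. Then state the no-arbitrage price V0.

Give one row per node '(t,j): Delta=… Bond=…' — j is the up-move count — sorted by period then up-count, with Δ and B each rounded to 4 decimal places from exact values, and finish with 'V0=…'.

(0,0): Delta=1.0000 Bond=-75.3333
V0=2.6667

Risk-neutral probability p* = (R−d)/(u−d) = (1.11−0.81)/(1.17−0.81) = 0.8333.
Terminal values V(1,·): V(1,0)=-20.4400, V(1,1)=7.6400
(0,0): S=78.0000. Δ = (V_up−V_dn)/(S_up−S_dn) = (7.6400−-20.4400)/(91.2600−63.1800) = 1.0000. V = [p*·7.6400 + (1−p*)·-20.4400]/1.11 = 2.6667. B = V − Δ·S = -75.3333.
Self-financing check: at every node Δ·S+B equals the discounted successor values.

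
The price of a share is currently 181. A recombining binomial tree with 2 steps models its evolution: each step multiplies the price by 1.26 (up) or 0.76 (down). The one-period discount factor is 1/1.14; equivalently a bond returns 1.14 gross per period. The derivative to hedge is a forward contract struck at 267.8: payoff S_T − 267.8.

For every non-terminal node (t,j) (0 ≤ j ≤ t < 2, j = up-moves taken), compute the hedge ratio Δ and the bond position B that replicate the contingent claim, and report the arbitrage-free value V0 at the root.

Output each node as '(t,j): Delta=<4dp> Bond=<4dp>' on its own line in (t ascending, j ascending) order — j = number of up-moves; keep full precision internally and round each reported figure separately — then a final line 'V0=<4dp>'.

(0,0): Delta=1.0000 Bond=-206.0634
(1,0): Delta=1.0000 Bond=-234.9123
(1,1): Delta=1.0000 Bond=-234.9123
V0=-25.0634

The replicating-portfolio and risk-neutral prices coincide; use p* = (1.14−0.76)/(1.26−0.76) = 0.7600 for the latter.
At expiry t=2: V(2,0)=-163.2544, V(2,1)=-94.4744, V(2,2)=19.5556
  t=1,j=0: stock 137.5600 → up 173.3256 (V=-94.4744), down 104.5456 (V=-163.2544). Price -97.3523; hedge Δ=1.0000, bond B=-234.9123.
  t=1,j=1: stock 228.0600 → up 287.3556 (V=19.5556), down 173.3256 (V=-94.4744). Price -6.8523; hedge Δ=1.0000, bond B=-234.9123.
  t=0,j=0: stock 181.0000 → up 228.0600 (V=-6.8523), down 137.5600 (V=-97.3523). Price -25.0634; hedge Δ=1.0000, bond B=-206.0634.
Check: Δ(0,0)·S0 + B(0,0) = -25.0634 = V0.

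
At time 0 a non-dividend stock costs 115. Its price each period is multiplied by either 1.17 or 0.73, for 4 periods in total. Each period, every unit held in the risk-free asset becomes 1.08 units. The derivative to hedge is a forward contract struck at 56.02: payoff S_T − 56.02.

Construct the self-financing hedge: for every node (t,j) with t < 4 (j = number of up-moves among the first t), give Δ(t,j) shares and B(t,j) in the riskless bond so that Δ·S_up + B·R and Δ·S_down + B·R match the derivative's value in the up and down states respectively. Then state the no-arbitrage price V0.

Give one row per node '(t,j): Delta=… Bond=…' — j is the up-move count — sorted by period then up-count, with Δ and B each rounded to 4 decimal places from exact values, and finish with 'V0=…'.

(0,0): Delta=1.0000 Bond=-41.1764
(1,0): Delta=1.0000 Bond=-44.4705
(1,1): Delta=1.0000 Bond=-44.4705
(2,0): Delta=1.0000 Bond=-48.0281
(2,1): Delta=1.0000 Bond=-48.0281
(2,2): Delta=1.0000 Bond=-48.0281
(3,0): Delta=1.0000 Bond=-51.8704
(3,1): Delta=1.0000 Bond=-51.8704
(3,2): Delta=1.0000 Bond=-51.8704
(3,3): Delta=1.0000 Bond=-51.8704
V0=73.8236

Risk-neutral probability p* = (R−d)/(u−d) = (1.08−0.73)/(1.17−0.73) = 0.7955.
Terminal values V(4,·): V(4,0)=-23.3620, V(4,1)=-3.6778, V(4,2)=27.8710, V(4,3)=78.4354, V(4,4)=159.4770
  t=3,j=0: stock 44.7370 → up 52.3422 (V=-3.6778), down 32.6580 (V=-23.3620). Price -7.1334; hedge Δ=1.0000, bond B=-51.8704.
  t=3,j=1: stock 71.7017 → up 83.8910 (V=27.8710), down 52.3422 (V=-3.6778). Price 19.8313; hedge Δ=1.0000, bond B=-51.8704.
  t=3,j=2: stock 114.9192 → up 134.4554 (V=78.4354), down 83.8910 (V=27.8710). Price 63.0488; hedge Δ=1.0000, bond B=-51.8704.
  t=3,j=3: stock 184.1855 → up 215.4970 (V=159.4770), down 134.4554 (V=78.4354). Price 132.3151; hedge Δ=1.0000, bond B=-51.8704.
  t=2,j=0: stock 61.2835 → up 71.7017 (V=19.8313), down 44.7370 (V=-7.1334). Price 13.2554; hedge Δ=1.0000, bond B=-48.0281.
  t=2,j=1: stock 98.2215 → up 114.9192 (V=63.0488), down 71.7017 (V=19.8313). Price 50.1934; hedge Δ=1.0000, bond B=-48.0281.
  t=2,j=2: stock 157.4235 → up 184.1855 (V=132.3151), down 114.9192 (V=63.0488). Price 109.3954; hedge Δ=1.0000, bond B=-48.0281.
  t=1,j=0: stock 83.9500 → up 98.2215 (V=50.1934), down 61.2835 (V=13.2554). Price 39.4795; hedge Δ=1.0000, bond B=-44.4705.
  t=1,j=1: stock 134.5500 → up 157.4235 (V=109.3954), down 98.2215 (V=50.1934). Price 90.0795; hedge Δ=1.0000, bond B=-44.4705.
  t=0,j=0: stock 115.0000 → up 134.5500 (V=90.0795), down 83.9500 (V=39.4795). Price 73.8236; hedge Δ=1.0000, bond B=-41.1764.
Self-financing check: at every node Δ·S+B equals the discounted successor values.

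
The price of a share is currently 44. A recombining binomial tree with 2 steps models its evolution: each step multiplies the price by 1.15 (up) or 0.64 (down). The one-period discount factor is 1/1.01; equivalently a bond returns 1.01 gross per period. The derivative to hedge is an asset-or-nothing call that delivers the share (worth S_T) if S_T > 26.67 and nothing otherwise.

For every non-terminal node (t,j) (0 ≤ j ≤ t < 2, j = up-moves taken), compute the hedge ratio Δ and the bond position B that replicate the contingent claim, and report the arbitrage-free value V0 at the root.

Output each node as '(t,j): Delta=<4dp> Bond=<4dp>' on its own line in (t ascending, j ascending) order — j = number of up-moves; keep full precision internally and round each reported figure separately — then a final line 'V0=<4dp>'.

Risk-neutral probability p* = (R−d)/(u−d) = (1.01−0.64)/(1.15−0.64) = 0.7255.
At expiry t=2: V(2,0)=0.0000, V(2,1)=32.3840, V(2,2)=58.1900
  t=1,j=0: stock 28.1600 → up 32.3840 (V=32.3840), down 18.0224 (V=0.0000). Price 23.2617; hedge Δ=2.2549, bond B=-40.2364.
  t=1,j=1: stock 50.6000 → up 58.1900 (V=58.1900), down 32.3840 (V=32.3840). Price 50.6000; hedge Δ=1.0000, bond B=0.0000.
  t=0,j=0: stock 44.0000 → up 50.6000 (V=50.6000), down 28.1600 (V=23.2617). Price 42.6687; hedge Δ=1.2183, bond B=-10.9359.
Self-financing check: at every node Δ·S+B equals the discounted successor values.

(0,0): Delta=1.2183 Bond=-10.9359
(1,0): Delta=2.2549 Bond=-40.2364
(1,1): Delta=1.0000 Bond=0.0000
V0=42.6687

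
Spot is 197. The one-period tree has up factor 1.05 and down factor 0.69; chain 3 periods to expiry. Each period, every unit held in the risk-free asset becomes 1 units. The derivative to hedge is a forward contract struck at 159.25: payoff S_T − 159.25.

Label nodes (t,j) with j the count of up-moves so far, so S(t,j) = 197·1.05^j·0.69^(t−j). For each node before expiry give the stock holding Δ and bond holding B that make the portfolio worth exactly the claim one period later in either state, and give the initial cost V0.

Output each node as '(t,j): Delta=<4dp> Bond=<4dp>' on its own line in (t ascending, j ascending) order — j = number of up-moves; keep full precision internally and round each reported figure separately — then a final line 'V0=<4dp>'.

(0,0): Delta=1.0000 Bond=-159.2500
(1,0): Delta=1.0000 Bond=-159.2500
(1,1): Delta=1.0000 Bond=-159.2500
(2,0): Delta=1.0000 Bond=-159.2500
(2,1): Delta=1.0000 Bond=-159.2500
(2,2): Delta=1.0000 Bond=-159.2500
V0=37.7500

No-arbitrage ⇒ martingale measure with p* = (R−d)/(u−d) = 0.8611.
Terminal values V(3,·): V(3,0)=-94.5337, V(3,1)=-60.7687, V(3,2)=-9.3872, V(3,3)=68.8021
(2,0): S=93.7917. Δ = (V_up−V_dn)/(S_up−S_dn) = (-60.7687−-94.5337)/(98.4813−64.7163) = 1.0000. V = [p*·-60.7687 + (1−p*)·-94.5337]/1 = -65.4583. B = V − Δ·S = -159.2500.
(2,1): S=142.7265. Δ = (V_up−V_dn)/(S_up−S_dn) = (-9.3872−-60.7687)/(149.8628−98.4813) = 1.0000. V = [p*·-9.3872 + (1−p*)·-60.7687]/1 = -16.5235. B = V − Δ·S = -159.2500.
(2,2): S=217.1925. Δ = (V_up−V_dn)/(S_up−S_dn) = (68.8021−-9.3872)/(228.0521−149.8628) = 1.0000. V = [p*·68.8021 + (1−p*)·-9.3872]/1 = 57.9425. B = V − Δ·S = -159.2500.
(1,0): S=135.9300. Δ = (V_up−V_dn)/(S_up−S_dn) = (-16.5235−-65.4583)/(142.7265−93.7917) = 1.0000. V = [p*·-16.5235 + (1−p*)·-65.4583]/1 = -23.3200. B = V − Δ·S = -159.2500.
(1,1): S=206.8500. Δ = (V_up−V_dn)/(S_up−S_dn) = (57.9425−-16.5235)/(217.1925−142.7265) = 1.0000. V = [p*·57.9425 + (1−p*)·-16.5235]/1 = 47.6000. B = V − Δ·S = -159.2500.
(0,0): S=197.0000. Δ = (V_up−V_dn)/(S_up−S_dn) = (47.6000−-23.3200)/(206.8500−135.9300) = 1.0000. V = [p*·47.6000 + (1−p*)·-23.3200]/1 = 37.7500. B = V − Δ·S = -159.2500.
The time-0 hedge costs 37.7500, which is the no-arbitrage price.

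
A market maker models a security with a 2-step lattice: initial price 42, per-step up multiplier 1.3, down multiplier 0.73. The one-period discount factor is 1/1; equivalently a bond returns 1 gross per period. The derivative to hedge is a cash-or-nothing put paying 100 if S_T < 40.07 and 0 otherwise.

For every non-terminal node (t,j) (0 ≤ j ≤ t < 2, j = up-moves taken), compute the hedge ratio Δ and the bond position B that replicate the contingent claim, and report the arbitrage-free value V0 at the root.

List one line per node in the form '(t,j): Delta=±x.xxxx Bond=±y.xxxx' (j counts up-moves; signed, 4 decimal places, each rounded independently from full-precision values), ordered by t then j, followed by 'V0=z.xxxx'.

No-arbitrage ⇒ martingale measure with p* = (R−d)/(u−d) = 0.4737.
Terminal payoffs: V(2,0)=100.0000, V(2,1)=100.0000, V(2,2)=0.0000
Node (1,0) S=30.6600: V=(p*·100.0000+(1−p*)·100.0000)/1=100.0000; Δ=(100.0000−100.0000)/(39.8580−22.3818)=0.0000; B=V−Δ·S=100.0000
Node (1,1) S=54.6000: V=(p*·0.0000+(1−p*)·100.0000)/1=52.6316; Δ=(0.0000−100.0000)/(70.9800−39.8580)=-3.2132; B=V−Δ·S=228.0702
Node (0,0) S=42.0000: V=(p*·52.6316+(1−p*)·100.0000)/1=77.5623; Δ=(52.6316−100.0000)/(54.6000−30.6600)=-1.9786; B=V−Δ·S=160.6648
Root portfolio cost Δ·42+B reproduces V0=77.5623.

(0,0): Delta=-1.9786 Bond=160.6648
(1,0): Delta=0.0000 Bond=100.0000
(1,1): Delta=-3.2132 Bond=228.0702
V0=77.5623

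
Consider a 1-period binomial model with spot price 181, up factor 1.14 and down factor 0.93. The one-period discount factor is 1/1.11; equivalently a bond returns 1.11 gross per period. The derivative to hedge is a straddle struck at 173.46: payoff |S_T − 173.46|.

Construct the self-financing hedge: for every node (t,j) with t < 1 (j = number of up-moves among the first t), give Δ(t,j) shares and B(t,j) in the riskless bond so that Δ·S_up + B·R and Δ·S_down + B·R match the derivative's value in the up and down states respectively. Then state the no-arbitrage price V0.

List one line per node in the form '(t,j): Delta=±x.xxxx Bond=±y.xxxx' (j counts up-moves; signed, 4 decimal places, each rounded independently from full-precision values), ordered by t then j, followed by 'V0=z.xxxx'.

Under the risk-neutral measure, an up-move has probability p* = (R−d)/(u−d) = 0.8571 and values discount at R = 1.11.
Terminal values V(1,·): V(1,0)=5.1300, V(1,1)=32.8800
  t=0,j=0: stock 181.0000 → up 206.3400 (V=32.8800), down 168.3300 (V=5.1300). Price 26.0502; hedge Δ=0.7301, bond B=-106.0927.
Each (Δ,B) replicates both successor values, so the strategy is self-financing and V0 is arbitrage-free.

(0,0): Delta=0.7301 Bond=-106.0927
V0=26.0502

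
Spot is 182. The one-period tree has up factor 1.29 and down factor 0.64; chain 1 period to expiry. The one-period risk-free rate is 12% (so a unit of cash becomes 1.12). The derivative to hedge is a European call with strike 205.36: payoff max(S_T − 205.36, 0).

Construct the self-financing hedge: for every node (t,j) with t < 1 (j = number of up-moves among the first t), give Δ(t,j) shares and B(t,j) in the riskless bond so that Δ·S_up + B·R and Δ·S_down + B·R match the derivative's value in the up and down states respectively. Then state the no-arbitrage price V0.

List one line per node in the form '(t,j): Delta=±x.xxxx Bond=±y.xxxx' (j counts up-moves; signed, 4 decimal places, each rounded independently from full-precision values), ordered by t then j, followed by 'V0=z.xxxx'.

(0,0): Delta=0.2487 Bond=-25.8637
V0=19.3978

Risk-neutral probability p* = (R−d)/(u−d) = (1.12−0.64)/(1.29−0.64) = 0.7385.
Terminal values V(1,·): V(1,0)=0.0000, V(1,1)=29.4200
Node (0,0) S=182.0000: V=(p*·29.4200+(1−p*)·0.0000)/1.12=19.3978; Δ=(29.4200−0.0000)/(234.7800−116.4800)=0.2487; B=V−Δ·S=-25.8637
Root portfolio cost Δ·182+B reproduces V0=19.3978.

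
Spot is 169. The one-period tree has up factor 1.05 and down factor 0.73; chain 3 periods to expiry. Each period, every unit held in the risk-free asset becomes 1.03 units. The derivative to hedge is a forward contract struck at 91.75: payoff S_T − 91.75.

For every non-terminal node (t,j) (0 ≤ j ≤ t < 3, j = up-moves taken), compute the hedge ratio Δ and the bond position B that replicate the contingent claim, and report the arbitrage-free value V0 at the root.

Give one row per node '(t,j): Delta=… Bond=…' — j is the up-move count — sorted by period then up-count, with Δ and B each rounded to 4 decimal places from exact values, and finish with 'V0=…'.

(0,0): Delta=1.0000 Bond=-83.9642
(1,0): Delta=1.0000 Bond=-86.4832
(1,1): Delta=1.0000 Bond=-86.4832
(2,0): Delta=1.0000 Bond=-89.0777
(2,1): Delta=1.0000 Bond=-89.0777
(2,2): Delta=1.0000 Bond=-89.0777
V0=85.0358

The replicating-portfolio and risk-neutral prices coincide; use p* = (1.03−0.73)/(1.05−0.73) = 0.9375 for the latter.
Terminal payoffs: V(3,0)=-26.0061, V(3,1)=2.8131, V(3,2)=44.2654, V(3,3)=103.8886
  t=2,j=0: stock 90.0601 → up 94.5631 (V=2.8131), down 65.7439 (V=-26.0061). Price 0.9824; hedge Δ=1.0000, bond B=-89.0777.
  t=2,j=1: stock 129.5385 → up 136.0154 (V=44.2654), down 94.5631 (V=2.8131). Price 40.4608; hedge Δ=1.0000, bond B=-89.0777.
  t=2,j=2: stock 186.3225 → up 195.6386 (V=103.8886), down 136.0154 (V=44.2654). Price 97.2448; hedge Δ=1.0000, bond B=-89.0777.
  t=1,j=0: stock 123.3700 → up 129.5385 (V=40.4608), down 90.0601 (V=0.9824). Price 36.8868; hedge Δ=1.0000, bond B=-86.4832.
  t=1,j=1: stock 177.4500 → up 186.3225 (V=97.2448), down 129.5385 (V=40.4608). Price 90.9668; hedge Δ=1.0000, bond B=-86.4832.
  t=0,j=0: stock 169.0000 → up 177.4500 (V=90.9668), down 123.3700 (V=36.8868). Price 85.0358; hedge Δ=1.0000, bond B=-83.9642.
Root portfolio cost Δ·169+B reproduces V0=85.0358.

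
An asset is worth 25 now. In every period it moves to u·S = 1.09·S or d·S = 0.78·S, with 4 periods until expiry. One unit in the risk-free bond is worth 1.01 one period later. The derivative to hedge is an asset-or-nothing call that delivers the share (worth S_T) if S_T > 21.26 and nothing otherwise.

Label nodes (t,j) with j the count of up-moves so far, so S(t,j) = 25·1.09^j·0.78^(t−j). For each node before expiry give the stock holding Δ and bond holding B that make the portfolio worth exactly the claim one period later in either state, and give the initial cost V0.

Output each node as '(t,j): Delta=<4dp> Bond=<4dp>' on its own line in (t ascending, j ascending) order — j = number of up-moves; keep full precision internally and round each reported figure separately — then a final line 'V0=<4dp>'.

Under the risk-neutral measure, an up-move has probability p* = (R−d)/(u−d) = 0.7419 and values discount at R = 1.01.
Payoff layer (t=4): V(4,0)=0.0000, V(4,1)=0.0000, V(4,2)=0.0000, V(4,3)=25.2531, V(4,4)=35.2895
  t=3,j=0: stock 11.8638 → up 12.9315 (V=0.0000), down 9.2538 (V=0.0000). Price 0.0000; hedge Δ=0.0000, bond B=0.0000.
  t=3,j=1: stock 16.5789 → up 18.0710 (V=0.0000), down 12.9315 (V=0.0000). Price 0.0000; hedge Δ=0.0000, bond B=0.0000.
  t=3,j=2: stock 23.1680 → up 25.2531 (V=25.2531), down 18.0710 (V=0.0000). Price 18.5506; hedge Δ=3.5161, bond B=-62.9109.
  t=3,j=3: stock 32.3757 → up 35.2895 (V=35.2895), down 25.2531 (V=25.2531). Price 32.3757; hedge Δ=1.0000, bond B=0.0000.
  t=2,j=0: stock 15.2100 → up 16.5789 (V=0.0000), down 11.8638 (V=0.0000). Price 0.0000; hedge Δ=0.0000, bond B=0.0000.
  t=2,j=1: stock 21.2550 → up 23.1680 (V=18.5506), down 16.5789 (V=0.0000). Price 13.6271; hedge Δ=2.8154, bond B=-46.2137.
  t=2,j=2: stock 29.7025 → up 32.3757 (V=32.3757), down 23.1680 (V=18.5506). Price 28.5227; hedge Δ=1.5015, bond B=-16.0743.
  t=1,j=0: stock 19.5000 → up 21.2550 (V=13.6271), down 15.2100 (V=0.0000). Price 10.0103; hedge Δ=2.2543, bond B=-33.9481.
  t=1,j=1: stock 27.2500 → up 29.7025 (V=28.5227), down 21.2550 (V=13.6271). Price 24.4344; hedge Δ=1.7633, bond B=-23.6161.
  t=0,j=0: stock 25.0000 → up 27.2500 (V=24.4344), down 19.5000 (V=10.0103). Price 20.5070; hedge Δ=1.8612, bond B=-26.0222.
Each (Δ,B) replicates both successor values, so the strategy is self-financing and V0 is arbitrage-free.

(0,0): Delta=1.8612 Bond=-26.0222
(1,0): Delta=2.2543 Bond=-33.9481
(1,1): Delta=1.7633 Bond=-23.6161
(2,0): Delta=0.0000 Bond=0.0000
(2,1): Delta=2.8154 Bond=-46.2137
(2,2): Delta=1.5015 Bond=-16.0743
(3,0): Delta=0.0000 Bond=0.0000
(3,1): Delta=0.0000 Bond=0.0000
(3,2): Delta=3.5161 Bond=-62.9109
(3,3): Delta=1.0000 Bond=0.0000
V0=20.5070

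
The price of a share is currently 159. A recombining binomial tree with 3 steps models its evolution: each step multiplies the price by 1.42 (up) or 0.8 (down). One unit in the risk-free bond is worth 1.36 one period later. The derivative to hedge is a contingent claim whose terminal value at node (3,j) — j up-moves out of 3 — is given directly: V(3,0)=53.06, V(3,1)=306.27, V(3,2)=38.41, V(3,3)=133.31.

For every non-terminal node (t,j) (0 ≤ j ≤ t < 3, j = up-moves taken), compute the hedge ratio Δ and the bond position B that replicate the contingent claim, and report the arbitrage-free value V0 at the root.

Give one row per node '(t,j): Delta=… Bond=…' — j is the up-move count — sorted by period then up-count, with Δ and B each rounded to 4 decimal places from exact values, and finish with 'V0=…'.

Since d<R<u, set p* = (R−d)/(u−d) = 0.9032; price each node as the discounted p*-expectation of its children.
At expiry t=3: V(3,0)=53.0600, V(3,1)=306.2700, V(3,2)=38.4100, V(3,3)=133.3100
  t=2,j=0: stock 101.7600 → up 144.4992 (V=306.2700), down 81.4080 (V=53.0600). Price 207.1807; hedge Δ=4.0134, bond B=-201.2225.
  t=2,j=1: stock 180.6240 → up 256.4861 (V=38.4100), down 144.4992 (V=306.2700). Price 47.3029; hedge Δ=-2.3919, bond B=479.3352.
  t=2,j=2: stock 320.6076 → up 455.2628 (V=133.3100), down 256.4861 (V=38.4100). Price 91.2692; hedge Δ=0.4774, bond B=-61.7953.
  t=1,j=0: stock 127.2000 → up 180.6240 (V=47.3029), down 101.7600 (V=207.1807). Price 46.1580; hedge Δ=-2.0273, bond B=304.0255.
  t=1,j=1: stock 225.7800 → up 320.6076 (V=91.2692), down 180.6240 (V=47.3029). Price 63.9812; hedge Δ=0.3141, bond B=-6.9322.
  t=0,j=0: stock 159.0000 → up 225.7800 (V=63.9812), down 127.2000 (V=46.1580). Price 45.7767; hedge Δ=0.1808, bond B=17.0297.
Root portfolio cost Δ·159+B reproduces V0=45.7767.

(0,0): Delta=0.1808 Bond=17.0297
(1,0): Delta=-2.0273 Bond=304.0255
(1,1): Delta=0.3141 Bond=-6.9322
(2,0): Delta=4.0134 Bond=-201.2225
(2,1): Delta=-2.3919 Bond=479.3352
(2,2): Delta=0.4774 Bond=-61.7953
V0=45.7767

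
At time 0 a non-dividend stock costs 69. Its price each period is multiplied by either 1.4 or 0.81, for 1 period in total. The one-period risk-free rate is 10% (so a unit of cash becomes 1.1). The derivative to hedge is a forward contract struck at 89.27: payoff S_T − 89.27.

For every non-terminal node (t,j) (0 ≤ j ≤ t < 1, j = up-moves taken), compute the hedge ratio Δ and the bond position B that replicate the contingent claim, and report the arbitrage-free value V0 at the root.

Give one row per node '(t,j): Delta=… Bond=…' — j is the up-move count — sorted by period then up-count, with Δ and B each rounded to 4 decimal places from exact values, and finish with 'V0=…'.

Since d<R<u, set p* = (R−d)/(u−d) = 0.4915; price each node as the discounted p*-expectation of its children.
Terminal payoffs: V(1,0)=-33.3800, V(1,1)=7.3300
  t=0,j=0: stock 69.0000 → up 96.6000 (V=7.3300), down 55.8900 (V=-33.3800). Price -12.1545; hedge Δ=1.0000, bond B=-81.1545.
The time-0 hedge costs -12.1545, which is the no-arbitrage price.

(0,0): Delta=1.0000 Bond=-81.1545
V0=-12.1545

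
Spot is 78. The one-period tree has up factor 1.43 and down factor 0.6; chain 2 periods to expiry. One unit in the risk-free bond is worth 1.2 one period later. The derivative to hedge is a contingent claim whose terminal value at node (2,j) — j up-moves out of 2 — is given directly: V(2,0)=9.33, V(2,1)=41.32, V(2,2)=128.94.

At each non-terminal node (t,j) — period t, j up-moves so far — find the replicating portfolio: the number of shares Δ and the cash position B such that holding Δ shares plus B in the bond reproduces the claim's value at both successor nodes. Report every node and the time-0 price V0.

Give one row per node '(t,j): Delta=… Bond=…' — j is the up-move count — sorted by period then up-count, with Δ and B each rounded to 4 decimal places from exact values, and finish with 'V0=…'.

No-arbitrage ⇒ martingale measure with p* = (R−d)/(u−d) = 0.7229.
Terminal payoffs: V(2,0)=9.3300, V(2,1)=41.3200, V(2,2)=128.9400
Node (1,0) S=46.8000: V=(p*·41.3200+(1−p*)·9.3300)/1.2=27.0461; Δ=(41.3200−9.3300)/(66.9240−28.0800)=0.8236; B=V−Δ·S=-11.4961
Node (1,1) S=111.5400: V=(p*·128.9400+(1−p*)·41.3200)/1.2=87.2165; Δ=(128.9400−41.3200)/(159.5022−66.9240)=0.9464; B=V−Δ·S=-18.3498
Node (0,0) S=78.0000: V=(p*·87.2165+(1−p*)·27.0461)/1.2=58.7856; Δ=(87.2165−27.0461)/(111.5400−46.8000)=0.9294; B=V−Δ·S=-13.7088
Self-financing check: at every node Δ·S+B equals the discounted successor values.

(0,0): Delta=0.9294 Bond=-13.7088
(1,0): Delta=0.8236 Bond=-11.4961
(1,1): Delta=0.9464 Bond=-18.3498
V0=58.7856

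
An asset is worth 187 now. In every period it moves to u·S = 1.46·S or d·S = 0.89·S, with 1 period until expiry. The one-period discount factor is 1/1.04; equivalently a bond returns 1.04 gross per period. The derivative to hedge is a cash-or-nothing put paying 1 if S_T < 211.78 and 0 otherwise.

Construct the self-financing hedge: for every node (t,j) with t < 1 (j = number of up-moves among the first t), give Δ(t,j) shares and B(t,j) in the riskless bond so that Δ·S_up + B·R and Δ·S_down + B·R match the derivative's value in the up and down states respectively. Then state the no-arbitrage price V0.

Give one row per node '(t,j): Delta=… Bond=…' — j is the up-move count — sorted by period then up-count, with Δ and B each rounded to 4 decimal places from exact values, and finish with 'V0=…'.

Since d<R<u, set p* = (R−d)/(u−d) = 0.2632; price each node as the discounted p*-expectation of its children.
Terminal payoffs: V(1,0)=1.0000, V(1,1)=0.0000
Node (0,0) S=187.0000: V=(p*·0.0000+(1−p*)·1.0000)/1.04=0.7085; Δ=(0.0000−1.0000)/(273.0200−166.4300)=-0.0094; B=V−Δ·S=2.4629
Check: Δ(0,0)·S0 + B(0,0) = 0.7085 = V0.

(0,0): Delta=-0.0094 Bond=2.4629
V0=0.7085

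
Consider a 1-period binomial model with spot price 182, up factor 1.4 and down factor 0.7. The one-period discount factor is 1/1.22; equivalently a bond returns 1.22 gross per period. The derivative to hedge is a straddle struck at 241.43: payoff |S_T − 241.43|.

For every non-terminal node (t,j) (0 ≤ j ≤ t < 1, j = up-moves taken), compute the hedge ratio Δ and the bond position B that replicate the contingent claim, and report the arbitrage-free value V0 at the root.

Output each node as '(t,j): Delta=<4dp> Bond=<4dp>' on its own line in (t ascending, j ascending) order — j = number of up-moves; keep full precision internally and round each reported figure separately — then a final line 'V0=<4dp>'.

(0,0): Delta=-0.7901 Bond=175.9754
V0=32.1754

The replicating-portfolio and risk-neutral prices coincide; use p* = (1.22−0.7)/(1.4−0.7) = 0.7429 for the latter.
At expiry t=1: V(1,0)=114.0300, V(1,1)=13.3700
Node (0,0) S=182.0000: V=(p*·13.3700+(1−p*)·114.0300)/1.22=32.1754; Δ=(13.3700−114.0300)/(254.8000−127.4000)=-0.7901; B=V−Δ·S=175.9754
Self-financing check: at every node Δ·S+B equals the discounted successor values.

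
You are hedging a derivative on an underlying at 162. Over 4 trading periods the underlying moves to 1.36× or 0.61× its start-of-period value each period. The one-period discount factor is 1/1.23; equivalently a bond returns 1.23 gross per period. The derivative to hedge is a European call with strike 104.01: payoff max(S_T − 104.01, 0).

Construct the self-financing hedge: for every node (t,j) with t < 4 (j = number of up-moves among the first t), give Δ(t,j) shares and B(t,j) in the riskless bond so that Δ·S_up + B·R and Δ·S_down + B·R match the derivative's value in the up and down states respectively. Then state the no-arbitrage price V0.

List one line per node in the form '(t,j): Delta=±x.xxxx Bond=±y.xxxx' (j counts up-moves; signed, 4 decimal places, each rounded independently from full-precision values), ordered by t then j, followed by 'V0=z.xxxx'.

Since d<R<u, set p* = (R−d)/(u−d) = 0.8267; price each node as the discounted p*-expectation of its children.
Terminal payoffs: V(4,0)=0.0000, V(4,1)=0.0000, V(4,2)=7.4843, V(4,3)=144.5674, V(4,4)=450.1953
Node (3,0) S=36.7709: V=(p*·0.0000+(1−p*)·0.0000)/1.23=0.0000; Δ=(0.0000−0.0000)/(50.0085−22.4303)=0.0000; B=V−Δ·S=0.0000
Node (3,1) S=81.9811: V=(p*·7.4843+(1−p*)·0.0000)/1.23=5.0301; Δ=(7.4843−0.0000)/(111.4943−50.0085)=0.1217; B=V−Δ·S=-4.9489
Node (3,2) S=182.7775: V=(p*·144.5674+(1−p*)·7.4843)/1.23=98.2165; Δ=(144.5674−7.4843)/(248.5774−111.4943)=1.0000; B=V−Δ·S=-84.5610
Node (3,3) S=407.5039: V=(p*·450.1953+(1−p*)·144.5674)/1.23=322.9429; Δ=(450.1953−144.5674)/(554.2053−248.5774)=1.0000; B=V−Δ·S=-84.5610
Node (2,0) S=60.2802: V=(p*·5.0301+(1−p*)·0.0000)/1.23=3.3806; Δ=(5.0301−0.0000)/(81.9811−36.7709)=0.1113; B=V−Δ·S=-3.3261
Node (2,1) S=134.3952: V=(p*·98.2165+(1−p*)·5.0301)/1.23=66.7188; Δ=(98.2165−5.0301)/(182.7775−81.9811)=0.9245; B=V−Δ·S=-57.5297
Node (2,2) S=299.6352: V=(p*·322.9429+(1−p*)·98.2165)/1.23=230.8864; Δ=(322.9429−98.2165)/(407.5039−182.7775)=1.0000; B=V−Δ·S=-68.7488
Node (1,0) S=98.8200: V=(p*·66.7188+(1−p*)·3.3806)/1.23=45.3173; Δ=(66.7188−3.3806)/(134.3952−60.2802)=0.8546; B=V−Δ·S=-39.1337
Node (1,1) S=220.3200: V=(p*·230.8864+(1−p*)·66.7188)/1.23=164.5778; Δ=(230.8864−66.7188)/(299.6352−134.3952)=0.9935; B=V−Δ·S=-54.3123
Node (0,0) S=162.0000: V=(p*·164.5778+(1−p*)·45.3173)/1.23=116.9967; Δ=(164.5778−45.3173)/(220.3200−98.8200)=0.9816; B=V−Δ·S=-42.0173
Root portfolio cost Δ·162+B reproduces V0=116.9967.

(0,0): Delta=0.9816 Bond=-42.0173
(1,0): Delta=0.8546 Bond=-39.1337
(1,1): Delta=0.9935 Bond=-54.3123
(2,0): Delta=0.1113 Bond=-3.3261
(2,1): Delta=0.9245 Bond=-57.5297
(2,2): Delta=1.0000 Bond=-68.7488
(3,0): Delta=0.0000 Bond=0.0000
(3,1): Delta=0.1217 Bond=-4.9489
(3,2): Delta=1.0000 Bond=-84.5610
(3,3): Delta=1.0000 Bond=-84.5610
V0=116.9967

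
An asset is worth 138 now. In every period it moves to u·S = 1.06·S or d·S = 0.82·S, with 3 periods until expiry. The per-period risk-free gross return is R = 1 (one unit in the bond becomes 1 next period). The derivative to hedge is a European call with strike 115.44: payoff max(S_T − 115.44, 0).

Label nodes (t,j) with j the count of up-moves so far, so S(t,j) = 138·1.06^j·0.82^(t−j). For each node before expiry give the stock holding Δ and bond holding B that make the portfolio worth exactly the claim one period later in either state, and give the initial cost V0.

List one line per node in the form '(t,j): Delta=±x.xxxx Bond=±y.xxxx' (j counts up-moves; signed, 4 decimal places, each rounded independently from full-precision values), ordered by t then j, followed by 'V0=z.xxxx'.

(0,0): Delta=0.7646 Bond=-79.9341
(1,0): Delta=0.3233 Bond=-29.9981
(1,1): Delta=0.8784 Bond=-96.5794
(2,0): Delta=0.0000 Bond=0.0000
(2,1): Delta=0.4066 Bond=-39.9975
(2,2): Delta=1.0000 Bond=-115.4400
V0=25.5769

Under the risk-neutral measure, an up-move has probability p* = (R−d)/(u−d) = 0.7500 and values discount at R = 1.
At expiry t=3: V(3,0)=0.0000, V(3,1)=0.0000, V(3,2)=11.7066, V(3,3)=48.9202
(2,0): S=92.7912. Δ = (V_up−V_dn)/(S_up−S_dn) = (0.0000−0.0000)/(98.3587−76.0888) = 0.0000. V = [p*·0.0000 + (1−p*)·0.0000]/1 = 0.0000. B = V − Δ·S = 0.0000.
(2,1): S=119.9496. Δ = (V_up−V_dn)/(S_up−S_dn) = (11.7066−0.0000)/(127.1466−98.3587) = 0.4066. V = [p*·11.7066 + (1−p*)·0.0000]/1 = 8.7799. B = V − Δ·S = -39.9975.
(2,2): S=155.0568. Δ = (V_up−V_dn)/(S_up−S_dn) = (48.9202−11.7066)/(164.3602−127.1466) = 1.0000. V = [p*·48.9202 + (1−p*)·11.7066]/1 = 39.6168. B = V − Δ·S = -115.4400.
(1,0): S=113.1600. Δ = (V_up−V_dn)/(S_up−S_dn) = (8.7799−0.0000)/(119.9496−92.7912) = 0.3233. V = [p*·8.7799 + (1−p*)·0.0000]/1 = 6.5849. B = V − Δ·S = -29.9981.
(1,1): S=146.2800. Δ = (V_up−V_dn)/(S_up−S_dn) = (39.6168−8.7799)/(155.0568−119.9496) = 0.8784. V = [p*·39.6168 + (1−p*)·8.7799]/1 = 31.9076. B = V − Δ·S = -96.5794.
(0,0): S=138.0000. Δ = (V_up−V_dn)/(S_up−S_dn) = (31.9076−6.5849)/(146.2800−113.1600) = 0.7646. V = [p*·31.9076 + (1−p*)·6.5849]/1 = 25.5769. B = V − Δ·S = -79.9341.
Each (Δ,B) replicates both successor values, so the strategy is self-financing and V0 is arbitrage-free.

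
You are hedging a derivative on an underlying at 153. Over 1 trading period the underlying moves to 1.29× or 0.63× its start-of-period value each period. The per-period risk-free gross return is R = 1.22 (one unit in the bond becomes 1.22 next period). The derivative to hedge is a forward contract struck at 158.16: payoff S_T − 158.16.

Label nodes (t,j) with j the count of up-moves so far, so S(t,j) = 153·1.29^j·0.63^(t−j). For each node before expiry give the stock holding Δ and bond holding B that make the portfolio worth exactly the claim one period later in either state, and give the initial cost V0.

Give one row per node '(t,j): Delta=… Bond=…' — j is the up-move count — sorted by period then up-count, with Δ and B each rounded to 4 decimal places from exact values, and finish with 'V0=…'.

Since d<R<u, set p* = (R−d)/(u−d) = 0.8939; price each node as the discounted p*-expectation of its children.
Terminal payoffs: V(1,0)=-61.7700, V(1,1)=39.2100
  t=0,j=0: stock 153.0000 → up 197.3700 (V=39.2100), down 96.3900 (V=-61.7700). Price 23.3607; hedge Δ=1.0000, bond B=-129.6393.
Root portfolio cost Δ·153+B reproduces V0=23.3607.

(0,0): Delta=1.0000 Bond=-129.6393
V0=23.3607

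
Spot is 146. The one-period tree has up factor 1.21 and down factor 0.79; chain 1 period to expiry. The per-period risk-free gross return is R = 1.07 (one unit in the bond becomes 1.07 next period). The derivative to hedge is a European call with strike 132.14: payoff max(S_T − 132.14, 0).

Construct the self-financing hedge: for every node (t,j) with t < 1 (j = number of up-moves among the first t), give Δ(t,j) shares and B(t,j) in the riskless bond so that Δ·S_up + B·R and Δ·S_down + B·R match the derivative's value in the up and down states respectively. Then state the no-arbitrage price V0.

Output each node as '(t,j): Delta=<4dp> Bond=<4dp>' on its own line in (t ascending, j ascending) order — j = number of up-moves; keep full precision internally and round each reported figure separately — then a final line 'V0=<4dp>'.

Under the risk-neutral measure, an up-move has probability p* = (R−d)/(u−d) = 0.6667 and values discount at R = 1.07.
Terminal payoffs: V(1,0)=0.0000, V(1,1)=44.5200
  t=0,j=0: stock 146.0000 → up 176.6600 (V=44.5200), down 115.3400 (V=0.0000). Price 27.7383; hedge Δ=0.7260, bond B=-78.2617.
The time-0 hedge costs 27.7383, which is the no-arbitrage price.

(0,0): Delta=0.7260 Bond=-78.2617
V0=27.7383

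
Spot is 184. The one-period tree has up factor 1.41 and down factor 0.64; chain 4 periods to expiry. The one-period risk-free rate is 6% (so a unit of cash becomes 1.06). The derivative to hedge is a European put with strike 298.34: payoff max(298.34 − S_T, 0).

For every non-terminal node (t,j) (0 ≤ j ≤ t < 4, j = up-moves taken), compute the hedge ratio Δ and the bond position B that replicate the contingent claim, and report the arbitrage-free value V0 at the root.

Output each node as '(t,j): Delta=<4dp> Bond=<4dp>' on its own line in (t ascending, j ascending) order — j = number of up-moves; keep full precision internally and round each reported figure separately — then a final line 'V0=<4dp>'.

Since d<R<u, set p* = (R−d)/(u−d) = 0.5455; price each node as the discounted p*-expectation of its children.
Terminal values V(4,·): V(4,0)=267.4699, V(4,1)=230.3294, V(4,2)=148.5041, V(4,3)=0.0000, V(4,4)=0.0000
(3,0): S=48.2345. Δ = (V_up−V_dn)/(S_up−S_dn) = (230.3294−267.4699)/(68.0106−30.8701) = -1.0000. V = [p*·230.3294 + (1−p*)·267.4699]/1.06 = 233.2183. B = V − Δ·S = 281.4528.
(3,1): S=106.2666. Δ = (V_up−V_dn)/(S_up−S_dn) = (148.5041−230.3294)/(149.8359−68.0106) = -1.0000. V = [p*·148.5041 + (1−p*)·230.3294]/1.06 = 175.1862. B = V − Δ·S = 281.4528.
(3,2): S=234.1187. Δ = (V_up−V_dn)/(S_up−S_dn) = (0.0000−148.5041)/(330.1073−149.8359) = -0.8238. V = [p*·0.0000 + (1−p*)·148.5041]/1.06 = 63.6810. B = V − Δ·S = 256.5434.
(3,3): S=515.7927. Δ = (V_up−V_dn)/(S_up−S_dn) = (0.0000−0.0000)/(727.2677−330.1073) = 0.0000. V = [p*·0.0000 + (1−p*)·0.0000]/1.06 = 0.0000. B = V − Δ·S = 0.0000.
(2,0): S=75.3664. Δ = (V_up−V_dn)/(S_up−S_dn) = (175.1862−233.2183)/(106.2666−48.2345) = -1.0000. V = [p*·175.1862 + (1−p*)·233.2183]/1.06 = 190.1551. B = V − Δ·S = 265.5215.
(2,1): S=166.0416. Δ = (V_up−V_dn)/(S_up−S_dn) = (63.6810−175.1862)/(234.1187−106.2666) = -0.8721. V = [p*·63.6810 + (1−p*)·175.1862]/1.06 = 107.8917. B = V − Δ·S = 252.7037.
(2,2): S=365.8104. Δ = (V_up−V_dn)/(S_up−S_dn) = (0.0000−63.6810)/(515.7927−234.1187) = -0.2261. V = [p*·0.0000 + (1−p*)·63.6810]/1.06 = 27.3075. B = V − Δ·S = 110.0100.
(1,0): S=117.7600. Δ = (V_up−V_dn)/(S_up−S_dn) = (107.8917−190.1551)/(166.0416−75.3664) = -0.9072. V = [p*·107.8917 + (1−p*)·190.1551]/1.06 = 137.0605. B = V − Δ·S = 243.8962.
(1,1): S=259.4400. Δ = (V_up−V_dn)/(S_up−S_dn) = (27.3075−107.8917)/(365.8104−166.0416) = -0.4034. V = [p*·27.3075 + (1−p*)·107.8917]/1.06 = 60.3176. B = V − Δ·S = 164.9724.
(0,0): S=184.0000. Δ = (V_up−V_dn)/(S_up−S_dn) = (60.3176−137.0605)/(259.4400−117.7600) = -0.5417. V = [p*·60.3176 + (1−p*)·137.0605]/1.06 = 89.8120. B = V − Δ·S = 189.4782.
Root portfolio cost Δ·184+B reproduces V0=89.8120.

(0,0): Delta=-0.5417 Bond=189.4782
(1,0): Delta=-0.9072 Bond=243.8962
(1,1): Delta=-0.4034 Bond=164.9724
(2,0): Delta=-1.0000 Bond=265.5215
(2,1): Delta=-0.8721 Bond=252.7037
(2,2): Delta=-0.2261 Bond=110.0100
(3,0): Delta=-1.0000 Bond=281.4528
(3,1): Delta=-1.0000 Bond=281.4528
(3,2): Delta=-0.8238 Bond=256.5434
(3,3): Delta=0.0000 Bond=0.0000
V0=89.8120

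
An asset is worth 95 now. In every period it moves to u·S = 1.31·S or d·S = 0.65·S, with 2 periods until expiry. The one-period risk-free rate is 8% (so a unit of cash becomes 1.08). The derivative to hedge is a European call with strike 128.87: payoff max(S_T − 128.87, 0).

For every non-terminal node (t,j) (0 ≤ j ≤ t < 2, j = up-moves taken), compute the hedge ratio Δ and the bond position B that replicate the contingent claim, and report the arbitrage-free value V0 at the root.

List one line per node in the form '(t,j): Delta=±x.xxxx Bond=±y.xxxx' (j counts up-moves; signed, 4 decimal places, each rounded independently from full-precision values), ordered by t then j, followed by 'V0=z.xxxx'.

(0,0): Delta=0.3287 Bond=-18.7913
(1,0): Delta=0.0000 Bond=0.0000
(1,1): Delta=0.4159 Bond=-31.1499
V0=12.4312

Risk-neutral probability p* = (R−d)/(u−d) = (1.08−0.65)/(1.31−0.65) = 0.6515.
Terminal payoffs: V(2,0)=0.0000, V(2,1)=0.0000, V(2,2)=34.1595
  t=1,j=0: stock 61.7500 → up 80.8925 (V=0.0000), down 40.1375 (V=0.0000). Price 0.0000; hedge Δ=0.0000, bond B=0.0000.
  t=1,j=1: stock 124.4500 → up 163.0295 (V=34.1595), down 80.8925 (V=0.0000). Price 20.6069; hedge Δ=0.4159, bond B=-31.1499.
  t=0,j=0: stock 95.0000 → up 124.4500 (V=20.6069), down 61.7500 (V=0.0000). Price 12.4312; hedge Δ=0.3287, bond B=-18.7913.
Each (Δ,B) replicates both successor values, so the strategy is self-financing and V0 is arbitrage-free.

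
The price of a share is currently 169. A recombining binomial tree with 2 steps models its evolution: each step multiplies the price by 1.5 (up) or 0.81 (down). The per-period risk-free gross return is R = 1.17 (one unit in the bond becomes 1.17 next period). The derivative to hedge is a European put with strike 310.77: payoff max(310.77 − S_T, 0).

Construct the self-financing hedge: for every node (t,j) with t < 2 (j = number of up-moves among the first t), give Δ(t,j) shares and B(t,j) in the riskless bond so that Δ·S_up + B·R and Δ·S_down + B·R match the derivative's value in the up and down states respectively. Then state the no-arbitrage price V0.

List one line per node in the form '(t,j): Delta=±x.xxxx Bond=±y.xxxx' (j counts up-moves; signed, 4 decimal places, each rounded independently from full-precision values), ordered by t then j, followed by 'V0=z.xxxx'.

(0,0): Delta=-0.7343 Bond=195.9348
(1,0): Delta=-1.0000 Bond=265.6154
(1,1): Delta=-0.6028 Bond=195.9030
V0=71.8381

Since d<R<u, set p* = (R−d)/(u−d) = 0.5217; price each node as the discounted p*-expectation of its children.
At expiry t=2: V(2,0)=199.8891, V(2,1)=105.4350, V(2,2)=0.0000
Node (1,0) S=136.8900: V=(p*·105.4350+(1−p*)·199.8891)/1.17=128.7254; Δ=(105.4350−199.8891)/(205.3350−110.8809)=-1.0000; B=V−Δ·S=265.6154
Node (1,1) S=253.5000: V=(p*·0.0000+(1−p*)·105.4350)/1.17=43.0987; Δ=(0.0000−105.4350)/(380.2500−205.3350)=-0.6028; B=V−Δ·S=195.9030
Node (0,0) S=169.0000: V=(p*·43.0987+(1−p*)·128.7254)/1.17=71.8381; Δ=(43.0987−128.7254)/(253.5000−136.8900)=-0.7343; B=V−Δ·S=195.9348
Root portfolio cost Δ·169+B reproduces V0=71.8381.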